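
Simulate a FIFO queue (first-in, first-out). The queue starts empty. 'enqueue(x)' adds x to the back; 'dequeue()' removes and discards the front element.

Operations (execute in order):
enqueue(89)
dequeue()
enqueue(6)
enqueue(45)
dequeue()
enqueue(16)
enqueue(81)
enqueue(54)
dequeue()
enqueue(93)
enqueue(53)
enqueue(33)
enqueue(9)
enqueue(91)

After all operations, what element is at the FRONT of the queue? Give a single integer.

enqueue(89): queue = [89]
dequeue(): queue = []
enqueue(6): queue = [6]
enqueue(45): queue = [6, 45]
dequeue(): queue = [45]
enqueue(16): queue = [45, 16]
enqueue(81): queue = [45, 16, 81]
enqueue(54): queue = [45, 16, 81, 54]
dequeue(): queue = [16, 81, 54]
enqueue(93): queue = [16, 81, 54, 93]
enqueue(53): queue = [16, 81, 54, 93, 53]
enqueue(33): queue = [16, 81, 54, 93, 53, 33]
enqueue(9): queue = [16, 81, 54, 93, 53, 33, 9]
enqueue(91): queue = [16, 81, 54, 93, 53, 33, 9, 91]

Answer: 16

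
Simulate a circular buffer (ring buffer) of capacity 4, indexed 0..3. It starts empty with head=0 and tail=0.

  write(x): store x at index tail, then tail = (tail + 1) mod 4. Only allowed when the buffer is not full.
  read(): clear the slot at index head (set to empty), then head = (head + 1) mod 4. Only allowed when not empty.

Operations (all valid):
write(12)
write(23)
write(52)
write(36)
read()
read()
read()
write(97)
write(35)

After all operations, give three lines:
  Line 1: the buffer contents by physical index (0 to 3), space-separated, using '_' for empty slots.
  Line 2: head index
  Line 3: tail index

write(12): buf=[12 _ _ _], head=0, tail=1, size=1
write(23): buf=[12 23 _ _], head=0, tail=2, size=2
write(52): buf=[12 23 52 _], head=0, tail=3, size=3
write(36): buf=[12 23 52 36], head=0, tail=0, size=4
read(): buf=[_ 23 52 36], head=1, tail=0, size=3
read(): buf=[_ _ 52 36], head=2, tail=0, size=2
read(): buf=[_ _ _ 36], head=3, tail=0, size=1
write(97): buf=[97 _ _ 36], head=3, tail=1, size=2
write(35): buf=[97 35 _ 36], head=3, tail=2, size=3

Answer: 97 35 _ 36
3
2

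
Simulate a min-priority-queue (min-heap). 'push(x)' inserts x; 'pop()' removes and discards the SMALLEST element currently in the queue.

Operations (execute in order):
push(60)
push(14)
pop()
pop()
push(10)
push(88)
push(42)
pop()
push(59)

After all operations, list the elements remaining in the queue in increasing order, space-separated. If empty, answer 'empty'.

Answer: 42 59 88

Derivation:
push(60): heap contents = [60]
push(14): heap contents = [14, 60]
pop() → 14: heap contents = [60]
pop() → 60: heap contents = []
push(10): heap contents = [10]
push(88): heap contents = [10, 88]
push(42): heap contents = [10, 42, 88]
pop() → 10: heap contents = [42, 88]
push(59): heap contents = [42, 59, 88]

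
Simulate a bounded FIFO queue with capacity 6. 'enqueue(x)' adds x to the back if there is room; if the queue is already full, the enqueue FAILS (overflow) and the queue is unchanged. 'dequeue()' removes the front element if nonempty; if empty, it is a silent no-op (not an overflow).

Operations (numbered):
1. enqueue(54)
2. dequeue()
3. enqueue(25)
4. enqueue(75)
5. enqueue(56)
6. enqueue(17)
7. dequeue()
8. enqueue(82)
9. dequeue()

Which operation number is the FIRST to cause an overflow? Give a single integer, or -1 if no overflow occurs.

1. enqueue(54): size=1
2. dequeue(): size=0
3. enqueue(25): size=1
4. enqueue(75): size=2
5. enqueue(56): size=3
6. enqueue(17): size=4
7. dequeue(): size=3
8. enqueue(82): size=4
9. dequeue(): size=3

Answer: -1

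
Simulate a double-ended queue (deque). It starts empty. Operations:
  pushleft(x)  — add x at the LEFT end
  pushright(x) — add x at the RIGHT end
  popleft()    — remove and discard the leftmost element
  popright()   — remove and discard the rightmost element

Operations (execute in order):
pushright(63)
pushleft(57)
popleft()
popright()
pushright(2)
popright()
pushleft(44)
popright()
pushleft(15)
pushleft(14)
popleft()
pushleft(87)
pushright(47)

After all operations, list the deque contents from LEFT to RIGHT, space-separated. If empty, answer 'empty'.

pushright(63): [63]
pushleft(57): [57, 63]
popleft(): [63]
popright(): []
pushright(2): [2]
popright(): []
pushleft(44): [44]
popright(): []
pushleft(15): [15]
pushleft(14): [14, 15]
popleft(): [15]
pushleft(87): [87, 15]
pushright(47): [87, 15, 47]

Answer: 87 15 47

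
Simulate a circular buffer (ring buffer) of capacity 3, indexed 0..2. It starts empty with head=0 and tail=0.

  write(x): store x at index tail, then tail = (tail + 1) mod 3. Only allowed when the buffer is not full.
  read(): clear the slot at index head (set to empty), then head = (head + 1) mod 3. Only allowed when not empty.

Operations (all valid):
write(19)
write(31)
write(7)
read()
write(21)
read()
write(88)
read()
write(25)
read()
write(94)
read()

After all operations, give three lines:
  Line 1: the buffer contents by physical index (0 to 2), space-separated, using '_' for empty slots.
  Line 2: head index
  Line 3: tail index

write(19): buf=[19 _ _], head=0, tail=1, size=1
write(31): buf=[19 31 _], head=0, tail=2, size=2
write(7): buf=[19 31 7], head=0, tail=0, size=3
read(): buf=[_ 31 7], head=1, tail=0, size=2
write(21): buf=[21 31 7], head=1, tail=1, size=3
read(): buf=[21 _ 7], head=2, tail=1, size=2
write(88): buf=[21 88 7], head=2, tail=2, size=3
read(): buf=[21 88 _], head=0, tail=2, size=2
write(25): buf=[21 88 25], head=0, tail=0, size=3
read(): buf=[_ 88 25], head=1, tail=0, size=2
write(94): buf=[94 88 25], head=1, tail=1, size=3
read(): buf=[94 _ 25], head=2, tail=1, size=2

Answer: 94 _ 25
2
1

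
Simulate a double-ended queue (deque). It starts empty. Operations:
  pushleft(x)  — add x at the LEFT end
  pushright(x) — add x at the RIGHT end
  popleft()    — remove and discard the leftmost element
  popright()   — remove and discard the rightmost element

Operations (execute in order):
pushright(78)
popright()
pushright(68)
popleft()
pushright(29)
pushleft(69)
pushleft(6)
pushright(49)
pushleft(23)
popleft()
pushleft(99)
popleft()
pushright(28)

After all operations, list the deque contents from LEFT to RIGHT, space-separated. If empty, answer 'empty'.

pushright(78): [78]
popright(): []
pushright(68): [68]
popleft(): []
pushright(29): [29]
pushleft(69): [69, 29]
pushleft(6): [6, 69, 29]
pushright(49): [6, 69, 29, 49]
pushleft(23): [23, 6, 69, 29, 49]
popleft(): [6, 69, 29, 49]
pushleft(99): [99, 6, 69, 29, 49]
popleft(): [6, 69, 29, 49]
pushright(28): [6, 69, 29, 49, 28]

Answer: 6 69 29 49 28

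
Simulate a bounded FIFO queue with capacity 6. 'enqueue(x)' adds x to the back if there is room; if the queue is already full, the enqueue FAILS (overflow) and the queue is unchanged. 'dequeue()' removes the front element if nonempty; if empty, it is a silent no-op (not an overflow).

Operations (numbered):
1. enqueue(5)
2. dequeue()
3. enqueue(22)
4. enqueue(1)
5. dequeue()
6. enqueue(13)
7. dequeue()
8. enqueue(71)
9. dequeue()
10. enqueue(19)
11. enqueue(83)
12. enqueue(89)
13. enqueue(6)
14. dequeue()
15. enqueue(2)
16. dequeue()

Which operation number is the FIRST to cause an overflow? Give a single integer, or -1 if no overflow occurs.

1. enqueue(5): size=1
2. dequeue(): size=0
3. enqueue(22): size=1
4. enqueue(1): size=2
5. dequeue(): size=1
6. enqueue(13): size=2
7. dequeue(): size=1
8. enqueue(71): size=2
9. dequeue(): size=1
10. enqueue(19): size=2
11. enqueue(83): size=3
12. enqueue(89): size=4
13. enqueue(6): size=5
14. dequeue(): size=4
15. enqueue(2): size=5
16. dequeue(): size=4

Answer: -1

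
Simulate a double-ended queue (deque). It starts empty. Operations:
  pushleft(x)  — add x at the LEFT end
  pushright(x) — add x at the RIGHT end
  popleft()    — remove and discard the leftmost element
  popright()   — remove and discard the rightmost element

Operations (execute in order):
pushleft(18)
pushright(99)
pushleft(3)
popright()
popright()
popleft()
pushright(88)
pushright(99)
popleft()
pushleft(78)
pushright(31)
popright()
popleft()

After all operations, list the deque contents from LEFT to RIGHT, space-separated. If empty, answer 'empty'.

Answer: 99

Derivation:
pushleft(18): [18]
pushright(99): [18, 99]
pushleft(3): [3, 18, 99]
popright(): [3, 18]
popright(): [3]
popleft(): []
pushright(88): [88]
pushright(99): [88, 99]
popleft(): [99]
pushleft(78): [78, 99]
pushright(31): [78, 99, 31]
popright(): [78, 99]
popleft(): [99]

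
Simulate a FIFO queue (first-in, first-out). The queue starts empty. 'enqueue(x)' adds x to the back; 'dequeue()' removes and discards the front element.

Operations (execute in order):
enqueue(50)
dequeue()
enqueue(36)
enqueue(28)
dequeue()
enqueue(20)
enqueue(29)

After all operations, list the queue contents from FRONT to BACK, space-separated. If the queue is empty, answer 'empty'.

Answer: 28 20 29

Derivation:
enqueue(50): [50]
dequeue(): []
enqueue(36): [36]
enqueue(28): [36, 28]
dequeue(): [28]
enqueue(20): [28, 20]
enqueue(29): [28, 20, 29]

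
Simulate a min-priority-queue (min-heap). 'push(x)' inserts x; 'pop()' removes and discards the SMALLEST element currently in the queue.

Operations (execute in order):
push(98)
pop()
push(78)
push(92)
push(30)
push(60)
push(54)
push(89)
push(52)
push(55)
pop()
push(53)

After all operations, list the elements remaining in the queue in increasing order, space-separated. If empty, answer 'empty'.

push(98): heap contents = [98]
pop() → 98: heap contents = []
push(78): heap contents = [78]
push(92): heap contents = [78, 92]
push(30): heap contents = [30, 78, 92]
push(60): heap contents = [30, 60, 78, 92]
push(54): heap contents = [30, 54, 60, 78, 92]
push(89): heap contents = [30, 54, 60, 78, 89, 92]
push(52): heap contents = [30, 52, 54, 60, 78, 89, 92]
push(55): heap contents = [30, 52, 54, 55, 60, 78, 89, 92]
pop() → 30: heap contents = [52, 54, 55, 60, 78, 89, 92]
push(53): heap contents = [52, 53, 54, 55, 60, 78, 89, 92]

Answer: 52 53 54 55 60 78 89 92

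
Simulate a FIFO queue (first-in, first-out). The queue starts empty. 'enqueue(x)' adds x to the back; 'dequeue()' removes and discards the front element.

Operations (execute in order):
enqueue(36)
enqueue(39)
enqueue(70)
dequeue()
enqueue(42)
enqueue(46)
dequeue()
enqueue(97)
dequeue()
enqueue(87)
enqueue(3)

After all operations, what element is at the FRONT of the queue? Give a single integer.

Answer: 42

Derivation:
enqueue(36): queue = [36]
enqueue(39): queue = [36, 39]
enqueue(70): queue = [36, 39, 70]
dequeue(): queue = [39, 70]
enqueue(42): queue = [39, 70, 42]
enqueue(46): queue = [39, 70, 42, 46]
dequeue(): queue = [70, 42, 46]
enqueue(97): queue = [70, 42, 46, 97]
dequeue(): queue = [42, 46, 97]
enqueue(87): queue = [42, 46, 97, 87]
enqueue(3): queue = [42, 46, 97, 87, 3]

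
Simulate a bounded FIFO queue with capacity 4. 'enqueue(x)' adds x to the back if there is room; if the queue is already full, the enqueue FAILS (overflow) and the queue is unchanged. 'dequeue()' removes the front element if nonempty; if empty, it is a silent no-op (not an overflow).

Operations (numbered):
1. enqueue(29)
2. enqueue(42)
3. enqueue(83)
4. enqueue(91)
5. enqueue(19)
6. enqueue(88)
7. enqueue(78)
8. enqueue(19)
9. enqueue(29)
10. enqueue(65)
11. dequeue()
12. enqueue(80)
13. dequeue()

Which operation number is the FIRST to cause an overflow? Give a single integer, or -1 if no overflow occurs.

1. enqueue(29): size=1
2. enqueue(42): size=2
3. enqueue(83): size=3
4. enqueue(91): size=4
5. enqueue(19): size=4=cap → OVERFLOW (fail)
6. enqueue(88): size=4=cap → OVERFLOW (fail)
7. enqueue(78): size=4=cap → OVERFLOW (fail)
8. enqueue(19): size=4=cap → OVERFLOW (fail)
9. enqueue(29): size=4=cap → OVERFLOW (fail)
10. enqueue(65): size=4=cap → OVERFLOW (fail)
11. dequeue(): size=3
12. enqueue(80): size=4
13. dequeue(): size=3

Answer: 5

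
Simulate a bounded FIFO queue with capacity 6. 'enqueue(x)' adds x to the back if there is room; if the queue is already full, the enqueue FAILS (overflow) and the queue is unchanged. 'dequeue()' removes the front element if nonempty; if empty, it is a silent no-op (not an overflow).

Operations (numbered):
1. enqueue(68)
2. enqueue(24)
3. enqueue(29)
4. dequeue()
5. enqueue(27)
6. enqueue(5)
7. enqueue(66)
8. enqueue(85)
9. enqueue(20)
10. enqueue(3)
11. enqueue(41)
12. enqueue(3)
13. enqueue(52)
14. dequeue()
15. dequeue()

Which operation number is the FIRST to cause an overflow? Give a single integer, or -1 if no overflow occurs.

Answer: 9

Derivation:
1. enqueue(68): size=1
2. enqueue(24): size=2
3. enqueue(29): size=3
4. dequeue(): size=2
5. enqueue(27): size=3
6. enqueue(5): size=4
7. enqueue(66): size=5
8. enqueue(85): size=6
9. enqueue(20): size=6=cap → OVERFLOW (fail)
10. enqueue(3): size=6=cap → OVERFLOW (fail)
11. enqueue(41): size=6=cap → OVERFLOW (fail)
12. enqueue(3): size=6=cap → OVERFLOW (fail)
13. enqueue(52): size=6=cap → OVERFLOW (fail)
14. dequeue(): size=5
15. dequeue(): size=4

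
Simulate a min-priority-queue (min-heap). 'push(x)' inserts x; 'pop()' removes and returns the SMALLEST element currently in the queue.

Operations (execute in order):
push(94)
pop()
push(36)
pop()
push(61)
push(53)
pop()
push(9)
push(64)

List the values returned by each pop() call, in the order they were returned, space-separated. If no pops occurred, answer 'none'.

push(94): heap contents = [94]
pop() → 94: heap contents = []
push(36): heap contents = [36]
pop() → 36: heap contents = []
push(61): heap contents = [61]
push(53): heap contents = [53, 61]
pop() → 53: heap contents = [61]
push(9): heap contents = [9, 61]
push(64): heap contents = [9, 61, 64]

Answer: 94 36 53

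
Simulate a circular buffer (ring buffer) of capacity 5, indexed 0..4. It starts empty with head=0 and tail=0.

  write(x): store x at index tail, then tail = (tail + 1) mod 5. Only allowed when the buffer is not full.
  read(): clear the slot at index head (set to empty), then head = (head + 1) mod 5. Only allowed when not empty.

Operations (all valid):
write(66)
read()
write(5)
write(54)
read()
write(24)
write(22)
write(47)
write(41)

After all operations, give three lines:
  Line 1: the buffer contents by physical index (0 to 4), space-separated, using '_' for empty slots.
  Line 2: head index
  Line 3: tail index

Answer: 47 41 54 24 22
2
2

Derivation:
write(66): buf=[66 _ _ _ _], head=0, tail=1, size=1
read(): buf=[_ _ _ _ _], head=1, tail=1, size=0
write(5): buf=[_ 5 _ _ _], head=1, tail=2, size=1
write(54): buf=[_ 5 54 _ _], head=1, tail=3, size=2
read(): buf=[_ _ 54 _ _], head=2, tail=3, size=1
write(24): buf=[_ _ 54 24 _], head=2, tail=4, size=2
write(22): buf=[_ _ 54 24 22], head=2, tail=0, size=3
write(47): buf=[47 _ 54 24 22], head=2, tail=1, size=4
write(41): buf=[47 41 54 24 22], head=2, tail=2, size=5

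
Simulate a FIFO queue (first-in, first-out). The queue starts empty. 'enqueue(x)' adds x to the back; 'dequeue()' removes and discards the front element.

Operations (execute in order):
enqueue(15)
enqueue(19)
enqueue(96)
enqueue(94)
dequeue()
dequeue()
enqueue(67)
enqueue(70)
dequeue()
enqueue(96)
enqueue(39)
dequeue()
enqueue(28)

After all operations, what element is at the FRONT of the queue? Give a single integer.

Answer: 67

Derivation:
enqueue(15): queue = [15]
enqueue(19): queue = [15, 19]
enqueue(96): queue = [15, 19, 96]
enqueue(94): queue = [15, 19, 96, 94]
dequeue(): queue = [19, 96, 94]
dequeue(): queue = [96, 94]
enqueue(67): queue = [96, 94, 67]
enqueue(70): queue = [96, 94, 67, 70]
dequeue(): queue = [94, 67, 70]
enqueue(96): queue = [94, 67, 70, 96]
enqueue(39): queue = [94, 67, 70, 96, 39]
dequeue(): queue = [67, 70, 96, 39]
enqueue(28): queue = [67, 70, 96, 39, 28]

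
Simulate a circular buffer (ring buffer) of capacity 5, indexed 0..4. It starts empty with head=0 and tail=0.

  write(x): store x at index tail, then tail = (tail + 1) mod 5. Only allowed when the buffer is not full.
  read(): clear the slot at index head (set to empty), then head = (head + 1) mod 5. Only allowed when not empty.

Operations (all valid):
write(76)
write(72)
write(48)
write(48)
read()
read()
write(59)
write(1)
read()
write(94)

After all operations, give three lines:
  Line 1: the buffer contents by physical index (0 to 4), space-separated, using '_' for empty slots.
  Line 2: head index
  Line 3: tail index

Answer: 1 94 _ 48 59
3
2

Derivation:
write(76): buf=[76 _ _ _ _], head=0, tail=1, size=1
write(72): buf=[76 72 _ _ _], head=0, tail=2, size=2
write(48): buf=[76 72 48 _ _], head=0, tail=3, size=3
write(48): buf=[76 72 48 48 _], head=0, tail=4, size=4
read(): buf=[_ 72 48 48 _], head=1, tail=4, size=3
read(): buf=[_ _ 48 48 _], head=2, tail=4, size=2
write(59): buf=[_ _ 48 48 59], head=2, tail=0, size=3
write(1): buf=[1 _ 48 48 59], head=2, tail=1, size=4
read(): buf=[1 _ _ 48 59], head=3, tail=1, size=3
write(94): buf=[1 94 _ 48 59], head=3, tail=2, size=4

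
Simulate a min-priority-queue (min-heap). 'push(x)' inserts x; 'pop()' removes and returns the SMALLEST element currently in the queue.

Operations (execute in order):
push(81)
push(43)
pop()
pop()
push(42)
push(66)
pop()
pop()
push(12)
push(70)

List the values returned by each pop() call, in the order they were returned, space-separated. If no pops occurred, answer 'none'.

push(81): heap contents = [81]
push(43): heap contents = [43, 81]
pop() → 43: heap contents = [81]
pop() → 81: heap contents = []
push(42): heap contents = [42]
push(66): heap contents = [42, 66]
pop() → 42: heap contents = [66]
pop() → 66: heap contents = []
push(12): heap contents = [12]
push(70): heap contents = [12, 70]

Answer: 43 81 42 66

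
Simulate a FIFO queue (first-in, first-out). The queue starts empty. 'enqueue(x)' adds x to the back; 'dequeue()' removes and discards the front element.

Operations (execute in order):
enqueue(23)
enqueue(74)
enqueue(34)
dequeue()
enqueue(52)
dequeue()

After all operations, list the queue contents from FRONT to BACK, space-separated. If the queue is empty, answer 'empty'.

Answer: 34 52

Derivation:
enqueue(23): [23]
enqueue(74): [23, 74]
enqueue(34): [23, 74, 34]
dequeue(): [74, 34]
enqueue(52): [74, 34, 52]
dequeue(): [34, 52]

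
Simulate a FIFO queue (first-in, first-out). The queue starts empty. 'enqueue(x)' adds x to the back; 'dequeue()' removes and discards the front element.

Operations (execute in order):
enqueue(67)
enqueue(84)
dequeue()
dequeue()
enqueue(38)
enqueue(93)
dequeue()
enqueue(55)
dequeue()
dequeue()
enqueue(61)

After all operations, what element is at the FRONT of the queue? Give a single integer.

Answer: 61

Derivation:
enqueue(67): queue = [67]
enqueue(84): queue = [67, 84]
dequeue(): queue = [84]
dequeue(): queue = []
enqueue(38): queue = [38]
enqueue(93): queue = [38, 93]
dequeue(): queue = [93]
enqueue(55): queue = [93, 55]
dequeue(): queue = [55]
dequeue(): queue = []
enqueue(61): queue = [61]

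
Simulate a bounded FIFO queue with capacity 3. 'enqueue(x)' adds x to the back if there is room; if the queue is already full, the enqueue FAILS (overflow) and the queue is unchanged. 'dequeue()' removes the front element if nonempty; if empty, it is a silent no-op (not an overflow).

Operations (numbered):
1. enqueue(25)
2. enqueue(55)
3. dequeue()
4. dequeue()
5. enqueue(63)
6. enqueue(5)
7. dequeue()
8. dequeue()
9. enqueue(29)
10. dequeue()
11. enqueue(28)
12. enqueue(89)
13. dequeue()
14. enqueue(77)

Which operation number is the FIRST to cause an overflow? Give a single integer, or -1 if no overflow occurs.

1. enqueue(25): size=1
2. enqueue(55): size=2
3. dequeue(): size=1
4. dequeue(): size=0
5. enqueue(63): size=1
6. enqueue(5): size=2
7. dequeue(): size=1
8. dequeue(): size=0
9. enqueue(29): size=1
10. dequeue(): size=0
11. enqueue(28): size=1
12. enqueue(89): size=2
13. dequeue(): size=1
14. enqueue(77): size=2

Answer: -1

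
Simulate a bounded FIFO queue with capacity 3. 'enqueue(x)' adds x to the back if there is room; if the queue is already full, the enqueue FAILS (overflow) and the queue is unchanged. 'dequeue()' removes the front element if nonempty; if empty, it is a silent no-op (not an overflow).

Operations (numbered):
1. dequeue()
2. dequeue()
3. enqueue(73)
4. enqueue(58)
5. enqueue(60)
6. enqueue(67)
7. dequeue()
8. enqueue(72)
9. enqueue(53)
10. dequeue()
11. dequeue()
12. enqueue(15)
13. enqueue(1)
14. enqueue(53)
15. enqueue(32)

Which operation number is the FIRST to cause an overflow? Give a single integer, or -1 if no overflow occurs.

Answer: 6

Derivation:
1. dequeue(): empty, no-op, size=0
2. dequeue(): empty, no-op, size=0
3. enqueue(73): size=1
4. enqueue(58): size=2
5. enqueue(60): size=3
6. enqueue(67): size=3=cap → OVERFLOW (fail)
7. dequeue(): size=2
8. enqueue(72): size=3
9. enqueue(53): size=3=cap → OVERFLOW (fail)
10. dequeue(): size=2
11. dequeue(): size=1
12. enqueue(15): size=2
13. enqueue(1): size=3
14. enqueue(53): size=3=cap → OVERFLOW (fail)
15. enqueue(32): size=3=cap → OVERFLOW (fail)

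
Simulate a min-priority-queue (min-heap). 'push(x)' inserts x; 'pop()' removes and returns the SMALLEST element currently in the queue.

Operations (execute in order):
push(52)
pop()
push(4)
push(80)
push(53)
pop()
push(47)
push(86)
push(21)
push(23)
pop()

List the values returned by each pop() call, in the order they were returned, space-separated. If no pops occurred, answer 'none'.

Answer: 52 4 21

Derivation:
push(52): heap contents = [52]
pop() → 52: heap contents = []
push(4): heap contents = [4]
push(80): heap contents = [4, 80]
push(53): heap contents = [4, 53, 80]
pop() → 4: heap contents = [53, 80]
push(47): heap contents = [47, 53, 80]
push(86): heap contents = [47, 53, 80, 86]
push(21): heap contents = [21, 47, 53, 80, 86]
push(23): heap contents = [21, 23, 47, 53, 80, 86]
pop() → 21: heap contents = [23, 47, 53, 80, 86]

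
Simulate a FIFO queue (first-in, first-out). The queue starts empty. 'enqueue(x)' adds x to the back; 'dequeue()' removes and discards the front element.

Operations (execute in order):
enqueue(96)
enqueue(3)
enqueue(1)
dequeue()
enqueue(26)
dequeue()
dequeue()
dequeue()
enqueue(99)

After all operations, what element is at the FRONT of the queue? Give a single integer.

enqueue(96): queue = [96]
enqueue(3): queue = [96, 3]
enqueue(1): queue = [96, 3, 1]
dequeue(): queue = [3, 1]
enqueue(26): queue = [3, 1, 26]
dequeue(): queue = [1, 26]
dequeue(): queue = [26]
dequeue(): queue = []
enqueue(99): queue = [99]

Answer: 99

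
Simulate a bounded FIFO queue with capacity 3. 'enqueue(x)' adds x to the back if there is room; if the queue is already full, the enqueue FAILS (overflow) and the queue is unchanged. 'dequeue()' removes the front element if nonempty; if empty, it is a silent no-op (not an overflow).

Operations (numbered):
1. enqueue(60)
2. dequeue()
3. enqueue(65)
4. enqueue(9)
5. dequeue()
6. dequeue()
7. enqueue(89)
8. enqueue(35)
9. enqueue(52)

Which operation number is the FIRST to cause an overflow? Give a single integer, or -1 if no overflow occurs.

Answer: -1

Derivation:
1. enqueue(60): size=1
2. dequeue(): size=0
3. enqueue(65): size=1
4. enqueue(9): size=2
5. dequeue(): size=1
6. dequeue(): size=0
7. enqueue(89): size=1
8. enqueue(35): size=2
9. enqueue(52): size=3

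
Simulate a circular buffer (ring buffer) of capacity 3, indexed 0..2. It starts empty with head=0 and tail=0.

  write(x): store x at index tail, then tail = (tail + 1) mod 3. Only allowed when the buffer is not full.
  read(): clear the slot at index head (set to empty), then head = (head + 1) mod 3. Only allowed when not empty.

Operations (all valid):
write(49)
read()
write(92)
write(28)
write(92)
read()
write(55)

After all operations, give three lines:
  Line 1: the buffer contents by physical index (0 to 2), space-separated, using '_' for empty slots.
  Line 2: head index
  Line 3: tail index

Answer: 92 55 28
2
2

Derivation:
write(49): buf=[49 _ _], head=0, tail=1, size=1
read(): buf=[_ _ _], head=1, tail=1, size=0
write(92): buf=[_ 92 _], head=1, tail=2, size=1
write(28): buf=[_ 92 28], head=1, tail=0, size=2
write(92): buf=[92 92 28], head=1, tail=1, size=3
read(): buf=[92 _ 28], head=2, tail=1, size=2
write(55): buf=[92 55 28], head=2, tail=2, size=3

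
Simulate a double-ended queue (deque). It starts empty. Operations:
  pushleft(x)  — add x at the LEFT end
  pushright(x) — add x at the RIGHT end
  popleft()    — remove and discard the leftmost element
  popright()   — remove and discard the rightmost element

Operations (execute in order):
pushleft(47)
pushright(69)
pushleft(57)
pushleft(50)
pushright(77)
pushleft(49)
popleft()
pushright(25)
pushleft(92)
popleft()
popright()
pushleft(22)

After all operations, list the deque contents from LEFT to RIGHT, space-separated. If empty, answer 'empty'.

Answer: 22 50 57 47 69 77

Derivation:
pushleft(47): [47]
pushright(69): [47, 69]
pushleft(57): [57, 47, 69]
pushleft(50): [50, 57, 47, 69]
pushright(77): [50, 57, 47, 69, 77]
pushleft(49): [49, 50, 57, 47, 69, 77]
popleft(): [50, 57, 47, 69, 77]
pushright(25): [50, 57, 47, 69, 77, 25]
pushleft(92): [92, 50, 57, 47, 69, 77, 25]
popleft(): [50, 57, 47, 69, 77, 25]
popright(): [50, 57, 47, 69, 77]
pushleft(22): [22, 50, 57, 47, 69, 77]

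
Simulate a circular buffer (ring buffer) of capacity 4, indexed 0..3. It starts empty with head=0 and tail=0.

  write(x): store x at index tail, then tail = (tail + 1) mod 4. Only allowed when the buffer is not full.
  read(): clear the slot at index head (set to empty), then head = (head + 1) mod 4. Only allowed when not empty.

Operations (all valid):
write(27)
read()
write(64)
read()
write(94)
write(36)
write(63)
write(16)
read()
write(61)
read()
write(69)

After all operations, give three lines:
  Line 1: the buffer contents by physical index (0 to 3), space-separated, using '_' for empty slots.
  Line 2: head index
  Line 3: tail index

write(27): buf=[27 _ _ _], head=0, tail=1, size=1
read(): buf=[_ _ _ _], head=1, tail=1, size=0
write(64): buf=[_ 64 _ _], head=1, tail=2, size=1
read(): buf=[_ _ _ _], head=2, tail=2, size=0
write(94): buf=[_ _ 94 _], head=2, tail=3, size=1
write(36): buf=[_ _ 94 36], head=2, tail=0, size=2
write(63): buf=[63 _ 94 36], head=2, tail=1, size=3
write(16): buf=[63 16 94 36], head=2, tail=2, size=4
read(): buf=[63 16 _ 36], head=3, tail=2, size=3
write(61): buf=[63 16 61 36], head=3, tail=3, size=4
read(): buf=[63 16 61 _], head=0, tail=3, size=3
write(69): buf=[63 16 61 69], head=0, tail=0, size=4

Answer: 63 16 61 69
0
0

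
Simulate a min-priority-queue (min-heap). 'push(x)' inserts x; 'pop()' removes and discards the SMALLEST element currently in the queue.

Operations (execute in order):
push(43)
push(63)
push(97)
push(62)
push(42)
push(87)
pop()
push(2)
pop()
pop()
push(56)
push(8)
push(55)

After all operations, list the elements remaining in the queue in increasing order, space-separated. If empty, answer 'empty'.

Answer: 8 55 56 62 63 87 97

Derivation:
push(43): heap contents = [43]
push(63): heap contents = [43, 63]
push(97): heap contents = [43, 63, 97]
push(62): heap contents = [43, 62, 63, 97]
push(42): heap contents = [42, 43, 62, 63, 97]
push(87): heap contents = [42, 43, 62, 63, 87, 97]
pop() → 42: heap contents = [43, 62, 63, 87, 97]
push(2): heap contents = [2, 43, 62, 63, 87, 97]
pop() → 2: heap contents = [43, 62, 63, 87, 97]
pop() → 43: heap contents = [62, 63, 87, 97]
push(56): heap contents = [56, 62, 63, 87, 97]
push(8): heap contents = [8, 56, 62, 63, 87, 97]
push(55): heap contents = [8, 55, 56, 62, 63, 87, 97]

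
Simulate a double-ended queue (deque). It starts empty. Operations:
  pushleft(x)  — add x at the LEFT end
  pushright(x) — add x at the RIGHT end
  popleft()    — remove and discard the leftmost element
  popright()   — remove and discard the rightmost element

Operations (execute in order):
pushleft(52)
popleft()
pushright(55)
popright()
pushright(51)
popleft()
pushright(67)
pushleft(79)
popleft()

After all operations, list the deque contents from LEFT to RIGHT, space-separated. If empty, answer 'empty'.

Answer: 67

Derivation:
pushleft(52): [52]
popleft(): []
pushright(55): [55]
popright(): []
pushright(51): [51]
popleft(): []
pushright(67): [67]
pushleft(79): [79, 67]
popleft(): [67]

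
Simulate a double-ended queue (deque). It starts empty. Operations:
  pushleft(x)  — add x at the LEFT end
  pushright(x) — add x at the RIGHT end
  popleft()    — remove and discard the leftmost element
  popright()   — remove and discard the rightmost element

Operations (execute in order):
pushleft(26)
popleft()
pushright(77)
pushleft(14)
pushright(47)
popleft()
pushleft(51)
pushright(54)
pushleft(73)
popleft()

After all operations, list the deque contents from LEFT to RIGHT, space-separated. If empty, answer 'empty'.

pushleft(26): [26]
popleft(): []
pushright(77): [77]
pushleft(14): [14, 77]
pushright(47): [14, 77, 47]
popleft(): [77, 47]
pushleft(51): [51, 77, 47]
pushright(54): [51, 77, 47, 54]
pushleft(73): [73, 51, 77, 47, 54]
popleft(): [51, 77, 47, 54]

Answer: 51 77 47 54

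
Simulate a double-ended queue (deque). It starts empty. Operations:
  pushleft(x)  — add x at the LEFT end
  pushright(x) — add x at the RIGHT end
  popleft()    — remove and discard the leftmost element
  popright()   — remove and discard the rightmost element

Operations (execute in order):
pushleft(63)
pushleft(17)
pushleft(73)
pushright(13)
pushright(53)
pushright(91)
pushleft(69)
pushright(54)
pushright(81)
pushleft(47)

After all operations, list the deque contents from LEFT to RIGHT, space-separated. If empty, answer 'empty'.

Answer: 47 69 73 17 63 13 53 91 54 81

Derivation:
pushleft(63): [63]
pushleft(17): [17, 63]
pushleft(73): [73, 17, 63]
pushright(13): [73, 17, 63, 13]
pushright(53): [73, 17, 63, 13, 53]
pushright(91): [73, 17, 63, 13, 53, 91]
pushleft(69): [69, 73, 17, 63, 13, 53, 91]
pushright(54): [69, 73, 17, 63, 13, 53, 91, 54]
pushright(81): [69, 73, 17, 63, 13, 53, 91, 54, 81]
pushleft(47): [47, 69, 73, 17, 63, 13, 53, 91, 54, 81]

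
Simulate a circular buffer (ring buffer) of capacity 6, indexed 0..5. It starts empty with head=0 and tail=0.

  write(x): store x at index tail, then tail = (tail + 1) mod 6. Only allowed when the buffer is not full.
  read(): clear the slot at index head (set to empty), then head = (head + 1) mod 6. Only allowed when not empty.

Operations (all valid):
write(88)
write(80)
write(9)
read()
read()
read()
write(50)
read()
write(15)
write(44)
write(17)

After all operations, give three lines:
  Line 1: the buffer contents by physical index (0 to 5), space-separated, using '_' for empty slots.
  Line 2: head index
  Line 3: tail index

Answer: 17 _ _ _ 15 44
4
1

Derivation:
write(88): buf=[88 _ _ _ _ _], head=0, tail=1, size=1
write(80): buf=[88 80 _ _ _ _], head=0, tail=2, size=2
write(9): buf=[88 80 9 _ _ _], head=0, tail=3, size=3
read(): buf=[_ 80 9 _ _ _], head=1, tail=3, size=2
read(): buf=[_ _ 9 _ _ _], head=2, tail=3, size=1
read(): buf=[_ _ _ _ _ _], head=3, tail=3, size=0
write(50): buf=[_ _ _ 50 _ _], head=3, tail=4, size=1
read(): buf=[_ _ _ _ _ _], head=4, tail=4, size=0
write(15): buf=[_ _ _ _ 15 _], head=4, tail=5, size=1
write(44): buf=[_ _ _ _ 15 44], head=4, tail=0, size=2
write(17): buf=[17 _ _ _ 15 44], head=4, tail=1, size=3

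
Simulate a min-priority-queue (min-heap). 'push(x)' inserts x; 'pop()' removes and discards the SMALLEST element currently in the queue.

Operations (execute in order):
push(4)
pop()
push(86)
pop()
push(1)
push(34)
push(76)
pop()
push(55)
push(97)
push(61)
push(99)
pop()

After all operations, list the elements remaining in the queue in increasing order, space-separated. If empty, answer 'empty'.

push(4): heap contents = [4]
pop() → 4: heap contents = []
push(86): heap contents = [86]
pop() → 86: heap contents = []
push(1): heap contents = [1]
push(34): heap contents = [1, 34]
push(76): heap contents = [1, 34, 76]
pop() → 1: heap contents = [34, 76]
push(55): heap contents = [34, 55, 76]
push(97): heap contents = [34, 55, 76, 97]
push(61): heap contents = [34, 55, 61, 76, 97]
push(99): heap contents = [34, 55, 61, 76, 97, 99]
pop() → 34: heap contents = [55, 61, 76, 97, 99]

Answer: 55 61 76 97 99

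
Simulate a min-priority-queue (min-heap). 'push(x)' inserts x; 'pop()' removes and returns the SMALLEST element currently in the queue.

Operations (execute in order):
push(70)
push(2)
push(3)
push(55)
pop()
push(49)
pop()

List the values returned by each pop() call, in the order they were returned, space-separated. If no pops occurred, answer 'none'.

Answer: 2 3

Derivation:
push(70): heap contents = [70]
push(2): heap contents = [2, 70]
push(3): heap contents = [2, 3, 70]
push(55): heap contents = [2, 3, 55, 70]
pop() → 2: heap contents = [3, 55, 70]
push(49): heap contents = [3, 49, 55, 70]
pop() → 3: heap contents = [49, 55, 70]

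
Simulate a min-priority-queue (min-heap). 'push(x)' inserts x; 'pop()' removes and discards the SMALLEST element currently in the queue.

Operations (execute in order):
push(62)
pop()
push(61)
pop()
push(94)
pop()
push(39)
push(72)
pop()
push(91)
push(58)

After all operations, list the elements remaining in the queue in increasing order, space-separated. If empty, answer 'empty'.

push(62): heap contents = [62]
pop() → 62: heap contents = []
push(61): heap contents = [61]
pop() → 61: heap contents = []
push(94): heap contents = [94]
pop() → 94: heap contents = []
push(39): heap contents = [39]
push(72): heap contents = [39, 72]
pop() → 39: heap contents = [72]
push(91): heap contents = [72, 91]
push(58): heap contents = [58, 72, 91]

Answer: 58 72 91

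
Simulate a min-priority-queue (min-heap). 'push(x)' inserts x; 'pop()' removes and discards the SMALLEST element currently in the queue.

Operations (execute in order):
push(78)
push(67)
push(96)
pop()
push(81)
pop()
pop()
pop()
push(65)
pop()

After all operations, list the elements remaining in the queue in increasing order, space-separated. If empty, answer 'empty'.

push(78): heap contents = [78]
push(67): heap contents = [67, 78]
push(96): heap contents = [67, 78, 96]
pop() → 67: heap contents = [78, 96]
push(81): heap contents = [78, 81, 96]
pop() → 78: heap contents = [81, 96]
pop() → 81: heap contents = [96]
pop() → 96: heap contents = []
push(65): heap contents = [65]
pop() → 65: heap contents = []

Answer: empty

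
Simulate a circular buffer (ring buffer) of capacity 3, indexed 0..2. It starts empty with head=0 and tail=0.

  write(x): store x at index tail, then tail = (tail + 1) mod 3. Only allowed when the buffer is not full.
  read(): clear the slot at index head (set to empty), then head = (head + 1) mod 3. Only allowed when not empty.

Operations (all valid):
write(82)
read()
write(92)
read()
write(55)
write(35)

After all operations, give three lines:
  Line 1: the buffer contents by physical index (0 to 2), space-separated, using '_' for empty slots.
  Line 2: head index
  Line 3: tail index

Answer: 35 _ 55
2
1

Derivation:
write(82): buf=[82 _ _], head=0, tail=1, size=1
read(): buf=[_ _ _], head=1, tail=1, size=0
write(92): buf=[_ 92 _], head=1, tail=2, size=1
read(): buf=[_ _ _], head=2, tail=2, size=0
write(55): buf=[_ _ 55], head=2, tail=0, size=1
write(35): buf=[35 _ 55], head=2, tail=1, size=2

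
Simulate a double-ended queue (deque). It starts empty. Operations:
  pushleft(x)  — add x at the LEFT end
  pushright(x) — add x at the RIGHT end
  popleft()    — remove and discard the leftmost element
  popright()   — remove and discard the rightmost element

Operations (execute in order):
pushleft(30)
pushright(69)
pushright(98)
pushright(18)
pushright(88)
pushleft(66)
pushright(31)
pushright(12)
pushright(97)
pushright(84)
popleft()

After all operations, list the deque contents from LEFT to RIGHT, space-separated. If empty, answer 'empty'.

pushleft(30): [30]
pushright(69): [30, 69]
pushright(98): [30, 69, 98]
pushright(18): [30, 69, 98, 18]
pushright(88): [30, 69, 98, 18, 88]
pushleft(66): [66, 30, 69, 98, 18, 88]
pushright(31): [66, 30, 69, 98, 18, 88, 31]
pushright(12): [66, 30, 69, 98, 18, 88, 31, 12]
pushright(97): [66, 30, 69, 98, 18, 88, 31, 12, 97]
pushright(84): [66, 30, 69, 98, 18, 88, 31, 12, 97, 84]
popleft(): [30, 69, 98, 18, 88, 31, 12, 97, 84]

Answer: 30 69 98 18 88 31 12 97 84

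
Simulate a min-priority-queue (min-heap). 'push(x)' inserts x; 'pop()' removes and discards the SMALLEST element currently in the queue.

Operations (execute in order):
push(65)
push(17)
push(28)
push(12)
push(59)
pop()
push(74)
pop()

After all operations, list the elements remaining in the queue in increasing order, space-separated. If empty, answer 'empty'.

Answer: 28 59 65 74

Derivation:
push(65): heap contents = [65]
push(17): heap contents = [17, 65]
push(28): heap contents = [17, 28, 65]
push(12): heap contents = [12, 17, 28, 65]
push(59): heap contents = [12, 17, 28, 59, 65]
pop() → 12: heap contents = [17, 28, 59, 65]
push(74): heap contents = [17, 28, 59, 65, 74]
pop() → 17: heap contents = [28, 59, 65, 74]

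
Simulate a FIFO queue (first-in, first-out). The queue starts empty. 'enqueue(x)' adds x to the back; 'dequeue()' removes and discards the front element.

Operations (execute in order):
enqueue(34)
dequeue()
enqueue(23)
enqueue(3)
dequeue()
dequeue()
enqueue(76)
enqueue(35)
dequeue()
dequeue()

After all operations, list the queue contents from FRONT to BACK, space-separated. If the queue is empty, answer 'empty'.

enqueue(34): [34]
dequeue(): []
enqueue(23): [23]
enqueue(3): [23, 3]
dequeue(): [3]
dequeue(): []
enqueue(76): [76]
enqueue(35): [76, 35]
dequeue(): [35]
dequeue(): []

Answer: empty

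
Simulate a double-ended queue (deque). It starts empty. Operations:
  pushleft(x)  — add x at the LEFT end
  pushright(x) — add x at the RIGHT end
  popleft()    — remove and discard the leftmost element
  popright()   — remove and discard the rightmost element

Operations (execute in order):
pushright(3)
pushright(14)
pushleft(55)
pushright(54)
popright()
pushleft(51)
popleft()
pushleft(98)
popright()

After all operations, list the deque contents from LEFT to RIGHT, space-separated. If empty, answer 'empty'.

pushright(3): [3]
pushright(14): [3, 14]
pushleft(55): [55, 3, 14]
pushright(54): [55, 3, 14, 54]
popright(): [55, 3, 14]
pushleft(51): [51, 55, 3, 14]
popleft(): [55, 3, 14]
pushleft(98): [98, 55, 3, 14]
popright(): [98, 55, 3]

Answer: 98 55 3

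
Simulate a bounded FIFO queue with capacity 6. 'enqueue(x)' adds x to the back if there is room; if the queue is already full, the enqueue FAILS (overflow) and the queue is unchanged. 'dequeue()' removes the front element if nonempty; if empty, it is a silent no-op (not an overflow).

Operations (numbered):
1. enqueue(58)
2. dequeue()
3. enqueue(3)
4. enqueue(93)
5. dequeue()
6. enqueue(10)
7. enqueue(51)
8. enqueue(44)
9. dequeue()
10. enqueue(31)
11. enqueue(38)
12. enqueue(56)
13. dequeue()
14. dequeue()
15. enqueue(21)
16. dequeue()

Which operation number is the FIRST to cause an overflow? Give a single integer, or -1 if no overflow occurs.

Answer: -1

Derivation:
1. enqueue(58): size=1
2. dequeue(): size=0
3. enqueue(3): size=1
4. enqueue(93): size=2
5. dequeue(): size=1
6. enqueue(10): size=2
7. enqueue(51): size=3
8. enqueue(44): size=4
9. dequeue(): size=3
10. enqueue(31): size=4
11. enqueue(38): size=5
12. enqueue(56): size=6
13. dequeue(): size=5
14. dequeue(): size=4
15. enqueue(21): size=5
16. dequeue(): size=4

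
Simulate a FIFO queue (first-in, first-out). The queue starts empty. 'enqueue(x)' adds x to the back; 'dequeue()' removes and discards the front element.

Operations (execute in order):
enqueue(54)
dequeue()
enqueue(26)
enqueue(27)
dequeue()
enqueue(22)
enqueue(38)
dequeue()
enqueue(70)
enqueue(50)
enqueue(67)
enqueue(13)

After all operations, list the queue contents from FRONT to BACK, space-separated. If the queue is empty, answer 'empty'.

Answer: 22 38 70 50 67 13

Derivation:
enqueue(54): [54]
dequeue(): []
enqueue(26): [26]
enqueue(27): [26, 27]
dequeue(): [27]
enqueue(22): [27, 22]
enqueue(38): [27, 22, 38]
dequeue(): [22, 38]
enqueue(70): [22, 38, 70]
enqueue(50): [22, 38, 70, 50]
enqueue(67): [22, 38, 70, 50, 67]
enqueue(13): [22, 38, 70, 50, 67, 13]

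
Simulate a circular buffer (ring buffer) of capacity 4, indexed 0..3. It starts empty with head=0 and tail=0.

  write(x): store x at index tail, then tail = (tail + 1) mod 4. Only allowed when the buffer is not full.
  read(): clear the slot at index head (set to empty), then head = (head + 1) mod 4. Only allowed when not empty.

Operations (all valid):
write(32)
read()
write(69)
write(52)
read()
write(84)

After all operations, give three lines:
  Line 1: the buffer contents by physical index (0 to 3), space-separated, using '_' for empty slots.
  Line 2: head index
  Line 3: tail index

write(32): buf=[32 _ _ _], head=0, tail=1, size=1
read(): buf=[_ _ _ _], head=1, tail=1, size=0
write(69): buf=[_ 69 _ _], head=1, tail=2, size=1
write(52): buf=[_ 69 52 _], head=1, tail=3, size=2
read(): buf=[_ _ 52 _], head=2, tail=3, size=1
write(84): buf=[_ _ 52 84], head=2, tail=0, size=2

Answer: _ _ 52 84
2
0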